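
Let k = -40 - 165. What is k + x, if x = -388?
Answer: -593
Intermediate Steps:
k = -205
k + x = -205 - 388 = -593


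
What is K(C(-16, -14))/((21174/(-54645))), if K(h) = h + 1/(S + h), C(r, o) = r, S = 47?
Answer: 9016425/218798 ≈ 41.209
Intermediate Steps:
K(h) = h + 1/(47 + h)
K(C(-16, -14))/((21174/(-54645))) = ((1 + (-16)² + 47*(-16))/(47 - 16))/((21174/(-54645))) = ((1 + 256 - 752)/31)/((21174*(-1/54645))) = ((1/31)*(-495))/(-7058/18215) = -495/31*(-18215/7058) = 9016425/218798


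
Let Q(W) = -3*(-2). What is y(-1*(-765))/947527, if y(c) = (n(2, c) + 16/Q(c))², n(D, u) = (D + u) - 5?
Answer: 5262436/8527743 ≈ 0.61710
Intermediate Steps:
Q(W) = 6
n(D, u) = -5 + D + u
y(c) = (-⅓ + c)² (y(c) = ((-5 + 2 + c) + 16/6)² = ((-3 + c) + 16*(⅙))² = ((-3 + c) + 8/3)² = (-⅓ + c)²)
y(-1*(-765))/947527 = ((-1 + 3*(-1*(-765)))²/9)/947527 = ((-1 + 3*765)²/9)*(1/947527) = ((-1 + 2295)²/9)*(1/947527) = ((⅑)*2294²)*(1/947527) = ((⅑)*5262436)*(1/947527) = (5262436/9)*(1/947527) = 5262436/8527743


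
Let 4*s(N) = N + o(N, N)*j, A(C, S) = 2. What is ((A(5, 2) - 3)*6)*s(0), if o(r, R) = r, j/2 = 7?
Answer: 0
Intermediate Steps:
j = 14 (j = 2*7 = 14)
s(N) = 15*N/4 (s(N) = (N + N*14)/4 = (N + 14*N)/4 = (15*N)/4 = 15*N/4)
((A(5, 2) - 3)*6)*s(0) = ((2 - 3)*6)*((15/4)*0) = -1*6*0 = -6*0 = 0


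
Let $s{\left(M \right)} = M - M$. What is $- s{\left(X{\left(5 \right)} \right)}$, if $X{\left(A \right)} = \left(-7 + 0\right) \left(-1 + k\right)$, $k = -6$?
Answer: $0$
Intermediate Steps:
$X{\left(A \right)} = 49$ ($X{\left(A \right)} = \left(-7 + 0\right) \left(-1 - 6\right) = \left(-7\right) \left(-7\right) = 49$)
$s{\left(M \right)} = 0$
$- s{\left(X{\left(5 \right)} \right)} = \left(-1\right) 0 = 0$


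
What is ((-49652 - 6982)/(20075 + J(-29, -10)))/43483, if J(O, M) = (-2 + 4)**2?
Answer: -18878/291031719 ≈ -6.4866e-5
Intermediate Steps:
J(O, M) = 4 (J(O, M) = 2**2 = 4)
((-49652 - 6982)/(20075 + J(-29, -10)))/43483 = ((-49652 - 6982)/(20075 + 4))/43483 = -56634/20079*(1/43483) = -56634*1/20079*(1/43483) = -18878/6693*1/43483 = -18878/291031719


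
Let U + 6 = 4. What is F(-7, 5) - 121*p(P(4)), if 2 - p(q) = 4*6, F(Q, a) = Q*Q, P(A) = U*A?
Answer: 2711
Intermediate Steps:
U = -2 (U = -6 + 4 = -2)
P(A) = -2*A
F(Q, a) = Q²
p(q) = -22 (p(q) = 2 - 4*6 = 2 - 1*24 = 2 - 24 = -22)
F(-7, 5) - 121*p(P(4)) = (-7)² - 121*(-22) = 49 + 2662 = 2711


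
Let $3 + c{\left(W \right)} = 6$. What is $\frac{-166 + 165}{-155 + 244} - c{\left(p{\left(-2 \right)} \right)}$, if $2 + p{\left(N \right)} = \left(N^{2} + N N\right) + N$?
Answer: $- \frac{268}{89} \approx -3.0112$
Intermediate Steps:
$p{\left(N \right)} = -2 + N + 2 N^{2}$ ($p{\left(N \right)} = -2 + \left(\left(N^{2} + N N\right) + N\right) = -2 + \left(\left(N^{2} + N^{2}\right) + N\right) = -2 + \left(2 N^{2} + N\right) = -2 + \left(N + 2 N^{2}\right) = -2 + N + 2 N^{2}$)
$c{\left(W \right)} = 3$ ($c{\left(W \right)} = -3 + 6 = 3$)
$\frac{-166 + 165}{-155 + 244} - c{\left(p{\left(-2 \right)} \right)} = \frac{-166 + 165}{-155 + 244} - 3 = - \frac{1}{89} - 3 = - \frac{268}{89}$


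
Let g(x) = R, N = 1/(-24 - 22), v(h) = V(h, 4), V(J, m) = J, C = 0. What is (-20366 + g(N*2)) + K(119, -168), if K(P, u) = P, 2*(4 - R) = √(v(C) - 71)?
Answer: -20243 - I*√71/2 ≈ -20243.0 - 4.2131*I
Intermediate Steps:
v(h) = h
R = 4 - I*√71/2 (R = 4 - √(0 - 71)/2 = 4 - I*√71/2 ≈ 4.0 - 4.2131*I)
N = -1/46 (N = 1/(-46) = -1/46 ≈ -0.021739)
g(x) = 4 - I*√71/2
(-20366 + g(N*2)) + K(119, -168) = (-20366 + (4 - I*√71/2)) + 119 = (-20362 - I*√71/2) + 119 = -20243 - I*√71/2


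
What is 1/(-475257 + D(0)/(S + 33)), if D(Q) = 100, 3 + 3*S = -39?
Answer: -19/9029783 ≈ -2.1041e-6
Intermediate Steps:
S = -14 (S = -1 + (⅓)*(-39) = -1 - 13 = -14)
1/(-475257 + D(0)/(S + 33)) = 1/(-475257 + 100/(-14 + 33)) = 1/(-475257 + 100/19) = 1/(-9029783/19) = -19/9029783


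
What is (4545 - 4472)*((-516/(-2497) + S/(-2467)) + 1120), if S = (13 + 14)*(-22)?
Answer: 503850896110/6160099 ≈ 81793.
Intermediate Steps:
S = -594 (S = 27*(-22) = -594)
(4545 - 4472)*((-516/(-2497) + S/(-2467)) + 1120) = (4545 - 4472)*((-516/(-2497) - 594/(-2467)) + 1120) = 73*((-516*(-1/2497) - 594*(-1/2467)) + 1120) = 73*((516/2497 + 594/2467) + 1120) = 73*(2756190/6160099 + 1120) = 73*(6902067070/6160099) = 503850896110/6160099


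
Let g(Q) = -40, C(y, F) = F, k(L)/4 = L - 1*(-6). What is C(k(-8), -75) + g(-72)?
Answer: -115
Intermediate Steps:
k(L) = 24 + 4*L (k(L) = 4*(L - 1*(-6)) = 4*(L + 6) = 4*(6 + L) = 24 + 4*L)
C(k(-8), -75) + g(-72) = -75 - 40 = -115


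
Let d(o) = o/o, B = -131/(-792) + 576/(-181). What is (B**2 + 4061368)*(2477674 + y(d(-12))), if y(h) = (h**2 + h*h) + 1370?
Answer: 103451172813813304500259/10274897952 ≈ 1.0068e+13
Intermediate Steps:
B = -432481/143352 (B = -131*(-1/792) + 576*(-1/181) = 131/792 - 576/181 = -432481/143352 ≈ -3.0169)
d(o) = 1
y(h) = 1370 + 2*h**2 (y(h) = (h**2 + h**2) + 1370 = 2*h**2 + 1370 = 1370 + 2*h**2)
(B**2 + 4061368)*(2477674 + y(d(-12))) = ((-432481/143352)**2 + 4061368)*(2477674 + (1370 + 2*1**2)) = (187039815361/20549795904 + 4061368)*(2477674 + (1370 + 2*1)) = 83460470530852033*(2477674 + (1370 + 2))/20549795904 = 83460470530852033*(2477674 + 1372)/20549795904 = (83460470530852033/20549795904)*2479046 = 103451172813813304500259/10274897952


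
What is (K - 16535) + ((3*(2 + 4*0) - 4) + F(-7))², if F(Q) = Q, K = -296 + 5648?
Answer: -11158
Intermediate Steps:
K = 5352
(K - 16535) + ((3*(2 + 4*0) - 4) + F(-7))² = (5352 - 16535) + ((3*(2 + 4*0) - 4) - 7)² = -11183 + ((3*(2 + 0) - 4) - 7)² = -11183 + ((3*2 - 4) - 7)² = -11183 + ((6 - 4) - 7)² = -11183 + (2 - 7)² = -11183 + (-5)² = -11183 + 25 = -11158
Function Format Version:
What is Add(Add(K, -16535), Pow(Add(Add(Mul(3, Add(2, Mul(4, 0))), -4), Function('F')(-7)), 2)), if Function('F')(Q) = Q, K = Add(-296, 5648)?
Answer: -11158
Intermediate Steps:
K = 5352
Add(Add(K, -16535), Pow(Add(Add(Mul(3, Add(2, Mul(4, 0))), -4), Function('F')(-7)), 2)) = Add(Add(5352, -16535), Pow(Add(Add(Mul(3, Add(2, Mul(4, 0))), -4), -7), 2)) = Add(-11183, Pow(Add(Add(Mul(3, Add(2, 0)), -4), -7), 2)) = Add(-11183, Pow(Add(Add(Mul(3, 2), -4), -7), 2)) = Add(-11183, Pow(Add(Add(6, -4), -7), 2)) = Add(-11183, Pow(Add(2, -7), 2)) = Add(-11183, Pow(-5, 2)) = Add(-11183, 25) = -11158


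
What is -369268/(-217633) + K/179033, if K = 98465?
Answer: 87540391189/38963488889 ≈ 2.2467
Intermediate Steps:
-369268/(-217633) + K/179033 = -369268/(-217633) + 98465/179033 = -369268*(-1/217633) + 98465*(1/179033) = 369268/217633 + 98465/179033 = 87540391189/38963488889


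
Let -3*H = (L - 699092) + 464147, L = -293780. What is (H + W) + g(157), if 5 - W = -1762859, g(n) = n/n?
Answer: 5817320/3 ≈ 1.9391e+6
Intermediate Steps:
g(n) = 1
W = 1762864 (W = 5 - 1*(-1762859) = 5 + 1762859 = 1762864)
H = 528725/3 (H = -((-293780 - 699092) + 464147)/3 = -(-992872 + 464147)/3 = -⅓*(-528725) = 528725/3 ≈ 1.7624e+5)
(H + W) + g(157) = (528725/3 + 1762864) + 1 = 5817317/3 + 1 = 5817320/3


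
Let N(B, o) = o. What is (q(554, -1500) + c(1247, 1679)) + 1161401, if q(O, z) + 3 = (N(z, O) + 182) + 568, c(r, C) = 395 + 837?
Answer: 1163934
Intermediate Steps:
c(r, C) = 1232
q(O, z) = 747 + O (q(O, z) = -3 + ((O + 182) + 568) = -3 + ((182 + O) + 568) = -3 + (750 + O) = 747 + O)
(q(554, -1500) + c(1247, 1679)) + 1161401 = ((747 + 554) + 1232) + 1161401 = (1301 + 1232) + 1161401 = 2533 + 1161401 = 1163934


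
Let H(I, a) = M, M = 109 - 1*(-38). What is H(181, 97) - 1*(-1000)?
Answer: 1147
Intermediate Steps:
M = 147 (M = 109 + 38 = 147)
H(I, a) = 147
H(181, 97) - 1*(-1000) = 147 - 1*(-1000) = 147 + 1000 = 1147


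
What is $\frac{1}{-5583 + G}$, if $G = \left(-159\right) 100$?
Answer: $- \frac{1}{21483} \approx -4.6548 \cdot 10^{-5}$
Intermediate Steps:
$G = -15900$
$\frac{1}{-5583 + G} = \frac{1}{-5583 - 15900} = \frac{1}{-21483} = - \frac{1}{21483}$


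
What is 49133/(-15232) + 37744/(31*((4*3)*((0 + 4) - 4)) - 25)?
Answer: -82306419/54400 ≈ -1513.0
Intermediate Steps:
49133/(-15232) + 37744/(31*((4*3)*((0 + 4) - 4)) - 25) = 49133*(-1/15232) + 37744/(31*(12*(4 - 4)) - 25) = -7019/2176 + 37744/(31*(12*0) - 25) = -7019/2176 + 37744/(31*0 - 25) = -7019/2176 + 37744/(0 - 25) = -7019/2176 + 37744/(-25) = -7019/2176 + 37744*(-1/25) = -7019/2176 - 37744/25 = -82306419/54400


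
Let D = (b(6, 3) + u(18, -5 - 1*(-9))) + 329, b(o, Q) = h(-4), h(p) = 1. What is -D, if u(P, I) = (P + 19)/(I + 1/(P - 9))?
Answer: -339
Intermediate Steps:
b(o, Q) = 1
u(P, I) = (19 + P)/(I + 1/(-9 + P))
D = 339 (D = (1 + (-171 + 18**2 + 10*18)/(1 - 9*(-5 - 1*(-9)) + (-5 - 1*(-9))*18)) + 329 = (1 + (-171 + 324 + 180)/(1 - 9*(-5 + 9) + (-5 + 9)*18)) + 329 = (1 + 333/(1 - 9*4 + 4*18)) + 329 = (1 + 333/(1 - 36 + 72)) + 329 = (1 + 333/37) + 329 = (1 + (1/37)*333) + 329 = (1 + 9) + 329 = 10 + 329 = 339)
-D = -1*339 = -339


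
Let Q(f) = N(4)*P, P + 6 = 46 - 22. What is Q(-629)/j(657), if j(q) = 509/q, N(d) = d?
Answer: 47304/509 ≈ 92.935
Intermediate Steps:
P = 18 (P = -6 + (46 - 22) = -6 + 24 = 18)
Q(f) = 72 (Q(f) = 4*18 = 72)
Q(-629)/j(657) = 72/((509/657)) = 72/((509*(1/657))) = 72/(509/657) = 72*(657/509) = 47304/509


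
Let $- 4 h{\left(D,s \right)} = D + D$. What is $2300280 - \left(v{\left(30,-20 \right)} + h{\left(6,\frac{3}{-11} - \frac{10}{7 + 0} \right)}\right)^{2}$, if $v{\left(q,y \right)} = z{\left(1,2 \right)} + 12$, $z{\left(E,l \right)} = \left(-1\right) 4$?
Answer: $2300255$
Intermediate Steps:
$z{\left(E,l \right)} = -4$
$v{\left(q,y \right)} = 8$ ($v{\left(q,y \right)} = -4 + 12 = 8$)
$h{\left(D,s \right)} = - \frac{D}{2}$ ($h{\left(D,s \right)} = - \frac{D + D}{4} = - \frac{2 D}{4} = - \frac{D}{2}$)
$2300280 - \left(v{\left(30,-20 \right)} + h{\left(6,\frac{3}{-11} - \frac{10}{7 + 0} \right)}\right)^{2} = 2300280 - \left(8 - 3\right)^{2} = 2300280 - 5^{2} = 2300280 - 25 = 2300255$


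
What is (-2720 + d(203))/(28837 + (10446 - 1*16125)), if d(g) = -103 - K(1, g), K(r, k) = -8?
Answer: -2815/23158 ≈ -0.12156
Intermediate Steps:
d(g) = -95 (d(g) = -103 - 1*(-8) = -103 + 8 = -95)
(-2720 + d(203))/(28837 + (10446 - 1*16125)) = (-2720 - 95)/(28837 + (10446 - 1*16125)) = -2815/(28837 + (10446 - 16125)) = -2815/(28837 - 5679) = -2815/23158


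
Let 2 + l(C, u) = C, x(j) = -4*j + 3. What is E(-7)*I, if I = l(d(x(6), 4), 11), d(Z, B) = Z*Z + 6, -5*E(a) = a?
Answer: 623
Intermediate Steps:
x(j) = 3 - 4*j
E(a) = -a/5
d(Z, B) = 6 + Z² (d(Z, B) = Z² + 6 = 6 + Z²)
l(C, u) = -2 + C
I = 445 (I = -2 + (6 + (3 - 4*6)²) = -2 + (6 + (3 - 24)²) = -2 + (6 + (-21)²) = -2 + (6 + 441) = -2 + 447 = 445)
E(-7)*I = -⅕*(-7)*445 = (7/5)*445 = 623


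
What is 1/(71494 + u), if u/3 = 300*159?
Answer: 1/214594 ≈ 4.6600e-6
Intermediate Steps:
u = 143100 (u = 3*(300*159) = 3*47700 = 143100)
1/(71494 + u) = 1/(71494 + 143100) = 1/214594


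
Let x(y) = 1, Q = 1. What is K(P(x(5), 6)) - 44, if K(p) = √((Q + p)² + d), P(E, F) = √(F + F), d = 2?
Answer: -44 + √(15 + 4*√3) ≈ -39.317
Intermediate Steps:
P(E, F) = √2*√F (P(E, F) = √(2*F) = √2*√F)
K(p) = √(2 + (1 + p)²) (K(p) = √((1 + p)² + 2) = √(2 + (1 + p)²))
K(P(x(5), 6)) - 44 = √(2 + (1 + √2*√6)²) - 44 = √(2 + (1 + 2*√3)²) - 44 = -44 + √(2 + (1 + 2*√3)²)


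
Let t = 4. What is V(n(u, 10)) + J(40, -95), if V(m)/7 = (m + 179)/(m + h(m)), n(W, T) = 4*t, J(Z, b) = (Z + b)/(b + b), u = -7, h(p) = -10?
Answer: 4328/19 ≈ 227.79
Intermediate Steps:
J(Z, b) = (Z + b)/(2*b) (J(Z, b) = (Z + b)/((2*b)) = (Z + b)*(1/(2*b)) = (Z + b)/(2*b))
n(W, T) = 16 (n(W, T) = 4*4 = 16)
V(m) = 7*(179 + m)/(-10 + m) (V(m) = 7*((m + 179)/(m - 10)) = 7*((179 + m)/(-10 + m)) = 7*(179 + m)/(-10 + m))
V(n(u, 10)) + J(40, -95) = 7*(179 + 16)/(-10 + 16) + (1/2)*(40 - 95)/(-95) = 7*195/6 + (1/2)*(-1/95)*(-55) = 7*(1/6)*195 + 11/38 = 455/2 + 11/38 = 4328/19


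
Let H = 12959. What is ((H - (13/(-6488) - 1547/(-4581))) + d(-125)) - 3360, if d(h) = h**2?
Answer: 749685844889/29721528 ≈ 25224.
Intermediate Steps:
((H - (13/(-6488) - 1547/(-4581))) + d(-125)) - 3360 = ((12959 - (13/(-6488) - 1547/(-4581))) + (-125)**2) - 3360 = ((12959 - (13*(-1/6488) - 1547*(-1/4581))) + 15625) - 3360 = ((12959 - (-13/6488 + 1547/4581)) + 15625) - 3360 = ((12959 - 1*9977383/29721528) + 15625) - 3360 = ((12959 - 9977383/29721528) + 15625) - 3360 = (385151303969/29721528 + 15625) - 3360 = 849550178969/29721528 - 3360 = 749685844889/29721528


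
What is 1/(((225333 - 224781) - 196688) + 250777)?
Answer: 1/54641 ≈ 1.8301e-5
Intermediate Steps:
1/(((225333 - 224781) - 196688) + 250777) = 1/((552 - 196688) + 250777) = 1/(-196136 + 250777) = 1/54641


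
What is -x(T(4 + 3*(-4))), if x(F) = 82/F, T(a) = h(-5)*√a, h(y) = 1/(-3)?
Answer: -123*I*√2/2 ≈ -86.974*I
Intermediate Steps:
h(y) = -⅓
T(a) = -√a/3
-x(T(4 + 3*(-4))) = -82/((-√(4 + 3*(-4))/3)) = -82/((-√(4 - 12)/3)) = -82/((-2*I*√2/3)) = -82*3*I*√2/4 = -123*I*√2/2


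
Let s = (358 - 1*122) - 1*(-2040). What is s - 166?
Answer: 2110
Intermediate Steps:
s = 2276 (s = (358 - 122) + 2040 = 236 + 2040 = 2276)
s - 166 = 2276 - 166 = 2110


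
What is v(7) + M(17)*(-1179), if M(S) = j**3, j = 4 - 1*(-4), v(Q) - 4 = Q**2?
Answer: -603595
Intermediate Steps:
v(Q) = 4 + Q**2
j = 8 (j = 4 + 4 = 8)
M(S) = 512 (M(S) = 8**3 = 512)
v(7) + M(17)*(-1179) = (4 + 7**2) + 512*(-1179) = (4 + 49) - 603648 = 53 - 603648 = -603595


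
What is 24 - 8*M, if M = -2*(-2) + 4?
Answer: -40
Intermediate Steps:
M = 8 (M = 4 + 4 = 8)
24 - 8*M = 24 - 8*8 = 24 - 64 = -40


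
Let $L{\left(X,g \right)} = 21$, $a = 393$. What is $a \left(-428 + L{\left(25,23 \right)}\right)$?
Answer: $-159951$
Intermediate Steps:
$a \left(-428 + L{\left(25,23 \right)}\right) = 393 \left(-428 + 21\right) = 393 \left(-407\right) = -159951$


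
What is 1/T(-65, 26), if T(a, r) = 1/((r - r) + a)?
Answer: -65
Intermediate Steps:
T(a, r) = 1/a (T(a, r) = 1/(0 + a) = 1/a)
1/T(-65, 26) = 1/(1/(-65)) = 1/(-1/65) = -65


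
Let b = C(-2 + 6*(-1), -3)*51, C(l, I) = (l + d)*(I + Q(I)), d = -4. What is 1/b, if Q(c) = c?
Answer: 1/3672 ≈ 0.00027233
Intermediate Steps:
C(l, I) = 2*I*(-4 + l) (C(l, I) = (l - 4)*(I + I) = (-4 + l)*(2*I) = 2*I*(-4 + l))
b = 3672 (b = (2*(-3)*(-4 + (-2 + 6*(-1))))*51 = (2*(-3)*(-4 + (-2 - 6)))*51 = (2*(-3)*(-4 - 8))*51 = (2*(-3)*(-12))*51 = 72*51 = 3672)
1/b = 1/3672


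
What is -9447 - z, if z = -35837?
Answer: 26390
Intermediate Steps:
-9447 - z = -9447 - 1*(-35837) = -9447 + 35837 = 26390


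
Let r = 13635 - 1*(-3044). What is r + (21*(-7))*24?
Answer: 13151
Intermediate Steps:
r = 16679 (r = 13635 + 3044 = 16679)
r + (21*(-7))*24 = 16679 + (21*(-7))*24 = 16679 - 147*24 = 16679 - 3528 = 13151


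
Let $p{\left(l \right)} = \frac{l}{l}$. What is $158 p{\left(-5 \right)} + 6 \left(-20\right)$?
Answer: $38$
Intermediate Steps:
$p{\left(l \right)} = 1$
$158 p{\left(-5 \right)} + 6 \left(-20\right) = 158 \cdot 1 + 6 \left(-20\right) = 158 - 120 = 38$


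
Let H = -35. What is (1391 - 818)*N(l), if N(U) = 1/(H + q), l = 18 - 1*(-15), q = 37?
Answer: 573/2 ≈ 286.50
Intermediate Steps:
l = 33 (l = 18 + 15 = 33)
N(U) = ½ (N(U) = 1/(-35 + 37) = 1/2 = ½)
(1391 - 818)*N(l) = (1391 - 818)*(½) = 573*(½) = 573/2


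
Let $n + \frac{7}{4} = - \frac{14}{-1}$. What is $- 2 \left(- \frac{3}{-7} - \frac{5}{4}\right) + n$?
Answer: $\frac{389}{28} \approx 13.893$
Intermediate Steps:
$n = \frac{49}{4}$ ($n = - \frac{7}{4} - \frac{14}{-1} = - \frac{7}{4} - -14 = - \frac{7}{4} + 14 = \frac{49}{4} \approx 12.25$)
$- 2 \left(- \frac{3}{-7} - \frac{5}{4}\right) + n = - 2 \left(- \frac{3}{-7} - \frac{5}{4}\right) + \frac{49}{4} = - 2 \left(\left(-3\right) \left(- \frac{1}{7}\right) - \frac{5}{4}\right) + \frac{49}{4} = - 2 \left(\frac{3}{7} - \frac{5}{4}\right) + \frac{49}{4} = \left(-2\right) \left(- \frac{23}{28}\right) + \frac{49}{4} = \frac{23}{14} + \frac{49}{4} = \frac{389}{28}$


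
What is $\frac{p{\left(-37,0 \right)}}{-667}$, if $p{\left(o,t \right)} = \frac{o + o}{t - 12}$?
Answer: $- \frac{37}{4002} \approx -0.0092454$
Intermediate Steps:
$p{\left(o,t \right)} = \frac{2 o}{-12 + t}$
$\frac{p{\left(-37,0 \right)}}{-667} = \frac{2 \left(-37\right) \frac{1}{-12 + 0}}{-667} = 2 \left(-37\right) \frac{1}{-12} \left(- \frac{1}{667}\right) = 2 \left(-37\right) \left(- \frac{1}{12}\right) \left(- \frac{1}{667}\right) = \frac{37}{6} \left(- \frac{1}{667}\right) = - \frac{37}{4002}$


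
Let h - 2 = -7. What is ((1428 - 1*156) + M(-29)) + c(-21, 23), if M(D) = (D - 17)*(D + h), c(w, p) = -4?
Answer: 2832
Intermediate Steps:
h = -5 (h = 2 - 7 = -5)
M(D) = (-17 + D)*(-5 + D) (M(D) = (D - 17)*(D - 5) = (-17 + D)*(-5 + D))
((1428 - 1*156) + M(-29)) + c(-21, 23) = ((1428 - 1*156) + (85 + (-29)**2 - 22*(-29))) - 4 = ((1428 - 156) + (85 + 841 + 638)) - 4 = (1272 + 1564) - 4 = 2836 - 4 = 2832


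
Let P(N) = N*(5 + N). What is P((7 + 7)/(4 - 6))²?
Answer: 196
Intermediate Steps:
P((7 + 7)/(4 - 6))² = (((7 + 7)/(4 - 6))*(5 + (7 + 7)/(4 - 6)))² = ((14/(-2))*(5 + 14/(-2)))² = ((14*(-½))*(5 + 14*(-½)))² = (-7*(5 - 7))² = (-7*(-2))² = 14² = 196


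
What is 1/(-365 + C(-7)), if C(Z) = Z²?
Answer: -1/316 ≈ -0.0031646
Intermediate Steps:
1/(-365 + C(-7)) = 1/(-365 + (-7)²) = 1/(-365 + 49) = 1/(-316) = -1/316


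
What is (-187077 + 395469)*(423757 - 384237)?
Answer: 8235651840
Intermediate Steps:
(-187077 + 395469)*(423757 - 384237) = 208392*39520 = 8235651840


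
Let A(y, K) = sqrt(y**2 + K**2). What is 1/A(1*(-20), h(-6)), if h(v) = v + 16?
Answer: sqrt(5)/50 ≈ 0.044721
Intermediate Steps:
h(v) = 16 + v
A(y, K) = sqrt(K**2 + y**2)
1/A(1*(-20), h(-6)) = 1/(sqrt((16 - 6)**2 + (1*(-20))**2)) = 1/(sqrt(10**2 + (-20)**2)) = 1/(sqrt(100 + 400)) = 1/(sqrt(500)) = 1/(10*sqrt(5)) = sqrt(5)/50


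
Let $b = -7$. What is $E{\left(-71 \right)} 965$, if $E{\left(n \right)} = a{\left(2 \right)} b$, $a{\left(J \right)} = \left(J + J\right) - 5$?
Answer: $6755$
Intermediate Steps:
$a{\left(J \right)} = -5 + 2 J$ ($a{\left(J \right)} = 2 J - 5 = -5 + 2 J$)
$E{\left(n \right)} = 7$ ($E{\left(n \right)} = \left(-5 + 2 \cdot 2\right) \left(-7\right) = \left(-5 + 4\right) \left(-7\right) = \left(-1\right) \left(-7\right) = 7$)
$E{\left(-71 \right)} 965 = 7 \cdot 965 = 6755$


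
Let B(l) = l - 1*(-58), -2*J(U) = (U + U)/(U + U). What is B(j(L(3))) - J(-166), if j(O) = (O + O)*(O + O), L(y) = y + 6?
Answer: 765/2 ≈ 382.50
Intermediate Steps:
L(y) = 6 + y
J(U) = -1/2 (J(U) = -(U + U)/(2*(U + U)) = -2*U/(2*(2*U)) = -2*U*1/(2*U)/2 = -1/2*1 = -1/2)
j(O) = 4*O**2 (j(O) = (2*O)*(2*O) = 4*O**2)
B(l) = 58 + l (B(l) = l + 58 = 58 + l)
B(j(L(3))) - J(-166) = (58 + 4*(6 + 3)**2) - 1*(-1/2) = (58 + 4*9**2) + 1/2 = (58 + 4*81) + 1/2 = (58 + 324) + 1/2 = 382 + 1/2 = 765/2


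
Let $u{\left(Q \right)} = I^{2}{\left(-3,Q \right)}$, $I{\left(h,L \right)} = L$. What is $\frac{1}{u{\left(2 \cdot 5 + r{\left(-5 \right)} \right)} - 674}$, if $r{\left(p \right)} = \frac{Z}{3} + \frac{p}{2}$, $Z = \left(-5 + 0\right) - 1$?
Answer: $- \frac{4}{2575} \approx -0.0015534$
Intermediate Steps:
$Z = -6$ ($Z = -5 - 1 = -6$)
$r{\left(p \right)} = -2 + \frac{p}{2}$ ($r{\left(p \right)} = - \frac{6}{3} + \frac{p}{2} = \left(-6\right) \frac{1}{3} + p \frac{1}{2} = -2 + \frac{p}{2}$)
$u{\left(Q \right)} = Q^{2}$
$\frac{1}{u{\left(2 \cdot 5 + r{\left(-5 \right)} \right)} - 674} = \frac{1}{\left(2 \cdot 5 + \left(-2 + \frac{1}{2} \left(-5\right)\right)\right)^{2} - 674} = \frac{1}{\left(10 - \frac{9}{2}\right)^{2} - 674} = \frac{1}{\left(\frac{11}{2}\right)^{2} - 674} = \frac{1}{\frac{121}{4} - 674} = \frac{1}{- \frac{2575}{4}} = - \frac{4}{2575}$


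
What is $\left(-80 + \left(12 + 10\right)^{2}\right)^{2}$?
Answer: $163216$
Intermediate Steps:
$\left(-80 + \left(12 + 10\right)^{2}\right)^{2} = \left(-80 + 22^{2}\right)^{2} = \left(-80 + 484\right)^{2} = 404^{2} = 163216$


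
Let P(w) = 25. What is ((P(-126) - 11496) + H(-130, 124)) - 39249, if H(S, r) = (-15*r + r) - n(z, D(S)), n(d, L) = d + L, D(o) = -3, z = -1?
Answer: -52452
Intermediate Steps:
n(d, L) = L + d
H(S, r) = 4 - 14*r (H(S, r) = (-15*r + r) - (-3 - 1) = -14*r - 1*(-4) = -14*r + 4 = 4 - 14*r)
((P(-126) - 11496) + H(-130, 124)) - 39249 = ((25 - 11496) + (4 - 14*124)) - 39249 = (-11471 + (4 - 1736)) - 39249 = (-11471 - 1732) - 39249 = -13203 - 39249 = -52452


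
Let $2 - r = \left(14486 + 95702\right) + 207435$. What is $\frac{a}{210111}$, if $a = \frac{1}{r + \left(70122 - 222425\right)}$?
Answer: $- \frac{1}{98736201564} \approx -1.0128 \cdot 10^{-11}$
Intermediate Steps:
$r = -317621$ ($r = 2 - \left(\left(14486 + 95702\right) + 207435\right) = 2 - \left(110188 + 207435\right) = 2 - 317623 = -317621$)
$a = - \frac{1}{469924}$ ($a = \frac{1}{-317621 + \left(70122 - 222425\right)} = \frac{1}{-317621 - 152303} = \frac{1}{-469924} = - \frac{1}{469924} \approx -2.128 \cdot 10^{-6}$)
$\frac{a}{210111} = - \frac{1}{469924 \cdot 210111} = \left(- \frac{1}{469924}\right) \frac{1}{210111} = - \frac{1}{98736201564}$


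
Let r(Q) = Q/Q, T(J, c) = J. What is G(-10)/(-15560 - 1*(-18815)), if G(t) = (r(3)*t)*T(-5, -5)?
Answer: 10/651 ≈ 0.015361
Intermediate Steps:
r(Q) = 1
G(t) = -5*t (G(t) = (1*t)*(-5) = t*(-5) = -5*t)
G(-10)/(-15560 - 1*(-18815)) = (-5*(-10))/(-15560 - 1*(-18815)) = 50/(-15560 + 18815) = 50/3255 = 50*(1/3255) = 10/651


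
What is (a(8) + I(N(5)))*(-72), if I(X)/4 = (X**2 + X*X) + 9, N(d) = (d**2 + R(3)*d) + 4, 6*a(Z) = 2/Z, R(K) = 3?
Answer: -1117731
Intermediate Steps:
a(Z) = 1/(3*Z) (a(Z) = (2/Z)/6 = 1/(3*Z))
N(d) = 4 + d**2 + 3*d (N(d) = (d**2 + 3*d) + 4 = 4 + d**2 + 3*d)
I(X) = 36 + 8*X**2 (I(X) = 4*((X**2 + X*X) + 9) = 4*((X**2 + X**2) + 9) = 4*(2*X**2 + 9) = 4*(9 + 2*X**2) = 36 + 8*X**2)
(a(8) + I(N(5)))*(-72) = ((1/3)/8 + (36 + 8*(4 + 5**2 + 3*5)**2))*(-72) = ((1/3)*(1/8) + (36 + 8*(4 + 25 + 15)**2))*(-72) = (1/24 + (36 + 8*44**2))*(-72) = (1/24 + (36 + 8*1936))*(-72) = (1/24 + (36 + 15488))*(-72) = (1/24 + 15524)*(-72) = (372577/24)*(-72) = -1117731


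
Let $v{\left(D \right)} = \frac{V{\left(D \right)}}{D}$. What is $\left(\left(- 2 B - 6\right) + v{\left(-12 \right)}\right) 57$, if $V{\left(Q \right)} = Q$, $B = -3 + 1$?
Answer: $-57$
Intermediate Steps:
$B = -2$
$v{\left(D \right)} = 1$ ($v{\left(D \right)} = \frac{D}{D} = 1$)
$\left(\left(- 2 B - 6\right) + v{\left(-12 \right)}\right) 57 = \left(\left(\left(-2\right) \left(-2\right) - 6\right) + 1\right) 57 = \left(\left(4 - 6\right) + 1\right) 57 = \left(-2 + 1\right) 57 = \left(-1\right) 57 = -57$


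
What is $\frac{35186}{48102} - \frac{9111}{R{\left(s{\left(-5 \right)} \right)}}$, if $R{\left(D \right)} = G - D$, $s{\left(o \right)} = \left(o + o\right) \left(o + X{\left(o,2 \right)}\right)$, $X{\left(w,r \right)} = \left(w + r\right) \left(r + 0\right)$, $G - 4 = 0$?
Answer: $\frac{220993519}{2549406} \approx 86.684$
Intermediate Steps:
$G = 4$ ($G = 4 + 0 = 4$)
$X{\left(w,r \right)} = r \left(r + w\right)$ ($X{\left(w,r \right)} = \left(r + w\right) r = r \left(r + w\right)$)
$s{\left(o \right)} = 2 o \left(4 + 3 o\right)$ ($s{\left(o \right)} = \left(o + o\right) \left(o + 2 \left(2 + o\right)\right) = 2 o \left(o + \left(4 + 2 o\right)\right) = 2 o \left(4 + 3 o\right)$)
$R{\left(D \right)} = 4 - D$
$\frac{35186}{48102} - \frac{9111}{R{\left(s{\left(-5 \right)} \right)}} = \frac{35186}{48102} - \frac{9111}{4 - 2 \left(-5\right) \left(4 + 3 \left(-5\right)\right)} = 35186 \cdot \frac{1}{48102} - \frac{9111}{4 - 2 \left(-5\right) \left(4 - 15\right)} = \frac{17593}{24051} - \frac{9111}{4 - 2 \left(-5\right) \left(-11\right)} = \frac{17593}{24051} - \frac{9111}{4 - 110} = \frac{17593}{24051} - \frac{9111}{-106} = \frac{17593}{24051} - - \frac{9111}{106} = \frac{17593}{24051} + \frac{9111}{106} = \frac{220993519}{2549406}$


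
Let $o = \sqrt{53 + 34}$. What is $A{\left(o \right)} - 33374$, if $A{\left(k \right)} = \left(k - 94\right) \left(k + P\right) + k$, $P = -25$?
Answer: $-30937 - 118 \sqrt{87} \approx -32038.0$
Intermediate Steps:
$o = \sqrt{87} \approx 9.3274$
$A{\left(k \right)} = k + \left(-94 + k\right) \left(-25 + k\right)$ ($A{\left(k \right)} = \left(k - 94\right) \left(k - 25\right) + k = \left(-94 + k\right) \left(-25 + k\right) + k = k + \left(-94 + k\right) \left(-25 + k\right)$)
$A{\left(o \right)} - 33374 = \left(2350 + \left(\sqrt{87}\right)^{2} - 118 \sqrt{87}\right) - 33374 = \left(2350 + 87 - 118 \sqrt{87}\right) - 33374 = \left(2437 - 118 \sqrt{87}\right) - 33374 = -30937 - 118 \sqrt{87}$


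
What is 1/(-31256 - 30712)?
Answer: -1/61968 ≈ -1.6137e-5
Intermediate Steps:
1/(-31256 - 30712) = 1/(-61968) = -1/61968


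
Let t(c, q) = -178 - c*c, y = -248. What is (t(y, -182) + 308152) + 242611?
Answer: 489081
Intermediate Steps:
t(c, q) = -178 - c**2
(t(y, -182) + 308152) + 242611 = ((-178 - 1*(-248)**2) + 308152) + 242611 = ((-178 - 1*61504) + 308152) + 242611 = ((-178 - 61504) + 308152) + 242611 = (-61682 + 308152) + 242611 = 246470 + 242611 = 489081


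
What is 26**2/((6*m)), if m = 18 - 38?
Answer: -169/30 ≈ -5.6333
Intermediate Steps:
m = -20
26**2/((6*m)) = 26**2/((6*(-20))) = 676/(-120) = 676*(-1/120) = -169/30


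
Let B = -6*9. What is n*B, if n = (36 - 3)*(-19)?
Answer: 33858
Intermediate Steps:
n = -627 (n = 33*(-19) = -627)
B = -54 (B = -1*54 = -54)
n*B = -627*(-54) = 33858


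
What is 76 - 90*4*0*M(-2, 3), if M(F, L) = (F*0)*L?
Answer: 76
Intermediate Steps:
M(F, L) = 0 (M(F, L) = 0*L = 0)
76 - 90*4*0*M(-2, 3) = 76 - 90*4*0*0 = 76 - 0*0 = 76 - 90*0 = 76 + 0 = 76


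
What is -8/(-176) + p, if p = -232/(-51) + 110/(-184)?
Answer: 206275/51612 ≈ 3.9966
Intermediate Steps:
p = 18539/4692 (p = -232*(-1/51) + 110*(-1/184) = 232/51 - 55/92 = 18539/4692 ≈ 3.9512)
-8/(-176) + p = -8/(-176) + 18539/4692 = -8*(-1/176) + 18539/4692 = 1/22 + 18539/4692 = 206275/51612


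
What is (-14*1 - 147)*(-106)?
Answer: 17066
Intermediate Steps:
(-14*1 - 147)*(-106) = (-14 - 147)*(-106) = -161*(-106) = 17066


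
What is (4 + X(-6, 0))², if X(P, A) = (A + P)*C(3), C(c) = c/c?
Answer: 4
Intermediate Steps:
C(c) = 1
X(P, A) = A + P (X(P, A) = (A + P)*1 = A + P)
(4 + X(-6, 0))² = (4 + (0 - 6))² = (4 - 6)² = (-2)² = 4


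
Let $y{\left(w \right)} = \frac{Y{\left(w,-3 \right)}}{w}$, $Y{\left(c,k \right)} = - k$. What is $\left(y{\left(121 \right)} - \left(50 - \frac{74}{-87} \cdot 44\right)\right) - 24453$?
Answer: $- \frac{258336796}{10527} \approx -24540.0$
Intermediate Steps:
$y{\left(w \right)} = \frac{3}{w}$ ($y{\left(w \right)} = \frac{\left(-1\right) \left(-3\right)}{w} = \frac{3}{w}$)
$\left(y{\left(121 \right)} - \left(50 - \frac{74}{-87} \cdot 44\right)\right) - 24453 = \left(\frac{3}{121} - \left(50 - \frac{74}{-87} \cdot 44\right)\right) - 24453 = \left(3 \cdot \frac{1}{121} - \left(50 - 74 \left(- \frac{1}{87}\right) 44\right)\right) - 24453 = \left(\frac{3}{121} - \frac{7606}{87}\right) - 24453 = - \frac{920065}{10527} - 24453 = - \frac{258336796}{10527}$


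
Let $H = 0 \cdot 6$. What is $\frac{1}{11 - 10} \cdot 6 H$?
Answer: $0$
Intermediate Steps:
$H = 0$
$\frac{1}{11 - 10} \cdot 6 H = \frac{1}{11 - 10} \cdot 6 \cdot 0 = 1^{-1} \cdot 6 \cdot 0 = 1 \cdot 6 \cdot 0 = 6 \cdot 0 = 0$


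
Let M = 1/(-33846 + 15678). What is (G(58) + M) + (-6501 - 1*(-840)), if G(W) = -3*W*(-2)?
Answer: -96526585/18168 ≈ -5313.0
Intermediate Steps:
G(W) = 6*W
M = -1/18168 (M = 1/(-18168) = -1/18168 ≈ -5.5042e-5)
(G(58) + M) + (-6501 - 1*(-840)) = (6*58 - 1/18168) + (-6501 - 1*(-840)) = (348 - 1/18168) + (-6501 + 840) = 6322463/18168 - 5661 = -96526585/18168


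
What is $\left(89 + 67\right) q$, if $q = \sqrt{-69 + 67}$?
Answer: $156 i \sqrt{2} \approx 220.62 i$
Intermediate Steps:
$q = i \sqrt{2}$ ($q = \sqrt{-2} = i \sqrt{2} \approx 1.4142 i$)
$\left(89 + 67\right) q = \left(89 + 67\right) i \sqrt{2} = 156 i \sqrt{2}$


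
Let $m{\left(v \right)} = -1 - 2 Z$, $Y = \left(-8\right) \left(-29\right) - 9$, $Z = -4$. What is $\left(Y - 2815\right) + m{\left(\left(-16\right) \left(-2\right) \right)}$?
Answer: $-2585$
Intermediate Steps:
$Y = 223$ ($Y = 232 - 9 = 223$)
$m{\left(v \right)} = 7$ ($m{\left(v \right)} = -1 - -8 = -1 + 8 = 7$)
$\left(Y - 2815\right) + m{\left(\left(-16\right) \left(-2\right) \right)} = \left(223 - 2815\right) + 7 = -2592 + 7 = -2585$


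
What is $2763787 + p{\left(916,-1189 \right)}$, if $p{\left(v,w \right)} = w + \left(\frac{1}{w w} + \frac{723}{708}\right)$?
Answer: $\frac{921708443196285}{333638156} \approx 2.7626 \cdot 10^{6}$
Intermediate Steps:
$p{\left(v,w \right)} = \frac{241}{236} + w + \frac{1}{w^{2}}$ ($p{\left(v,w \right)} = w + \left(\frac{1}{w^{2}} + 723 \cdot \frac{1}{708}\right) = w + \left(\frac{1}{w^{2}} + \frac{241}{236}\right) = w + \left(\frac{241}{236} + \frac{1}{w^{2}}\right) = \frac{241}{236} + w + \frac{1}{w^{2}}$)
$2763787 + p{\left(916,-1189 \right)} = 2763787 + \left(\frac{241}{236} - 1189 + \frac{1}{1413721}\right) = 2763787 - \frac{396355060487}{333638156} = \frac{921708443196285}{333638156}$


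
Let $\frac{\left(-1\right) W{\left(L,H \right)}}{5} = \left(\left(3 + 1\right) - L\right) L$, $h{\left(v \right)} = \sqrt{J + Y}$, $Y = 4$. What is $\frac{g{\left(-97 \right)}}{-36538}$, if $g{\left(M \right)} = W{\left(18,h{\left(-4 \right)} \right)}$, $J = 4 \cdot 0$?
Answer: $- \frac{630}{18269} \approx -0.034485$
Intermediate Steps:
$J = 0$
$h{\left(v \right)} = 2$ ($h{\left(v \right)} = \sqrt{0 + 4} = \sqrt{4} = 2$)
$W{\left(L,H \right)} = - 5 L \left(4 - L\right)$ ($W{\left(L,H \right)} = - 5 \left(\left(3 + 1\right) - L\right) L = - 5 \left(4 - L\right) L = - 5 L \left(4 - L\right)$)
$g{\left(M \right)} = 1260$ ($g{\left(M \right)} = 5 \cdot 18 \left(-4 + 18\right) = 5 \cdot 18 \cdot 14 = 1260$)
$\frac{g{\left(-97 \right)}}{-36538} = \frac{1260}{-36538} = 1260 \left(- \frac{1}{36538}\right) = - \frac{630}{18269}$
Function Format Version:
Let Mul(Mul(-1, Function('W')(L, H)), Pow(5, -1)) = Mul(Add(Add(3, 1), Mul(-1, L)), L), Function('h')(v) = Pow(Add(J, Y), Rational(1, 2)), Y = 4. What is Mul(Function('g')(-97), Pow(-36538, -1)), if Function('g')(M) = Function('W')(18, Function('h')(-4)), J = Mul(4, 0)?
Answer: Rational(-630, 18269) ≈ -0.034485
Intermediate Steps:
J = 0
Function('h')(v) = 2 (Function('h')(v) = Pow(Add(0, 4), Rational(1, 2)) = Pow(4, Rational(1, 2)) = 2)
Function('W')(L, H) = Mul(-5, L, Add(4, Mul(-1, L))) (Function('W')(L, H) = Mul(-5, Mul(Add(Add(3, 1), Mul(-1, L)), L)) = Mul(-5, Mul(Add(4, Mul(-1, L)), L)) = Mul(-5, Mul(L, Add(4, Mul(-1, L)))) = Mul(-5, L, Add(4, Mul(-1, L))))
Function('g')(M) = 1260 (Function('g')(M) = Mul(5, 18, Add(-4, 18)) = Mul(5, 18, 14) = 1260)
Mul(Function('g')(-97), Pow(-36538, -1)) = Mul(1260, Pow(-36538, -1)) = Mul(1260, Rational(-1, 36538)) = Rational(-630, 18269)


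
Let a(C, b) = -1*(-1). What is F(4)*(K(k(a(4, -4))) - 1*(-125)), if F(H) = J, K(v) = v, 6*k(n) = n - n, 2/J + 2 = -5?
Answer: -250/7 ≈ -35.714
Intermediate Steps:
J = -2/7 (J = 2/(-2 - 5) = 2/(-7) = 2*(-⅐) = -2/7 ≈ -0.28571)
a(C, b) = 1
k(n) = 0 (k(n) = (n - n)/6 = (⅙)*0 = 0)
F(H) = -2/7
F(4)*(K(k(a(4, -4))) - 1*(-125)) = -2*(0 - 1*(-125))/7 = -2*(0 + 125)/7 = -2/7*125 = -250/7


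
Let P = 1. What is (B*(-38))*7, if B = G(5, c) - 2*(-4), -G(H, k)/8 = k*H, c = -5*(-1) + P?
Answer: 61712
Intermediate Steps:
c = 6 (c = -5*(-1) + 1 = 5 + 1 = 6)
G(H, k) = -8*H*k (G(H, k) = -8*k*H = -8*H*k)
B = -232 (B = -8*5*6 - 2*(-4) = -240 + 8 = -232)
(B*(-38))*7 = -232*(-38)*7 = 8816*7 = 61712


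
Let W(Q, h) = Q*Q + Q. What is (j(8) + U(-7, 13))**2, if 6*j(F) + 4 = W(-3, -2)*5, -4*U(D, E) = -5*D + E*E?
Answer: 19600/9 ≈ 2177.8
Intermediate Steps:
W(Q, h) = Q + Q**2 (W(Q, h) = Q**2 + Q = Q + Q**2)
U(D, E) = -E**2/4 + 5*D/4 (U(D, E) = -(-5*D + E*E)/4 = -(-5*D + E**2)/4 = -(E**2 - 5*D)/4 = -E**2/4 + 5*D/4)
j(F) = 13/3 (j(F) = -2/3 + (-3*(1 - 3)*5)/6 = -2/3 + (-3*(-2)*5)/6 = -2/3 + (6*5)/6 = -2/3 + (1/6)*30 = -2/3 + 5 = 13/3)
(j(8) + U(-7, 13))**2 = (13/3 + (-1/4*13**2 + (5/4)*(-7)))**2 = (13/3 + (-1/4*169 - 35/4))**2 = (13/3 + (-169/4 - 35/4))**2 = (13/3 - 51)**2 = (-140/3)**2 = 19600/9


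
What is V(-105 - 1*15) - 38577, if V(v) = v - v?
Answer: -38577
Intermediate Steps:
V(v) = 0
V(-105 - 1*15) - 38577 = 0 - 38577 = -38577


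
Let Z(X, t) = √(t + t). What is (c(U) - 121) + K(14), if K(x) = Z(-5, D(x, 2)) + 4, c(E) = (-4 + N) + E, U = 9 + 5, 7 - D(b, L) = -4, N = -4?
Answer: -111 + √22 ≈ -106.31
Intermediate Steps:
D(b, L) = 11 (D(b, L) = 7 - 1*(-4) = 7 + 4 = 11)
U = 14
Z(X, t) = √2*√t (Z(X, t) = √(2*t) = √2*√t)
c(E) = -8 + E (c(E) = (-4 - 4) + E = -8 + E)
K(x) = 4 + √22 (K(x) = √2*√11 + 4 = √22 + 4 = 4 + √22)
(c(U) - 121) + K(14) = ((-8 + 14) - 121) + (4 + √22) = (6 - 121) + (4 + √22) = -115 + (4 + √22) = -111 + √22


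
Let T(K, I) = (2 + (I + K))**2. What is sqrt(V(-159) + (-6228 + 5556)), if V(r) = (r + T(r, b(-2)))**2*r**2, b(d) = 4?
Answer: 2*sqrt(3416490140457) ≈ 3.6968e+6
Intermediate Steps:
T(K, I) = (2 + I + K)**2
V(r) = r**2*(r + (6 + r)**2)**2 (V(r) = (r + (2 + 4 + r)**2)**2*r**2 = (r + (6 + r)**2)**2*r**2 = r**2*(r + (6 + r)**2)**2)
sqrt(V(-159) + (-6228 + 5556)) = sqrt((-159)**2*(-159 + (6 - 159)**2)**2 + (-6228 + 5556)) = sqrt(25281*(-159 + (-153)**2)**2 - 672) = sqrt(25281*(-159 + 23409)**2 - 672) = sqrt(25281*23250**2 - 672) = sqrt(25281*540562500 - 672) = sqrt(13665960562500 - 672) = sqrt(13665960561828) = 2*sqrt(3416490140457)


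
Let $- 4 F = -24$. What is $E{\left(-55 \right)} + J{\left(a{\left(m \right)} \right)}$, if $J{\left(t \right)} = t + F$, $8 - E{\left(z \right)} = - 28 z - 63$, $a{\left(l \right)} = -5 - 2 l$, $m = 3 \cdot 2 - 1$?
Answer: $-1478$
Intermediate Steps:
$m = 5$ ($m = 6 - 1 = 5$)
$F = 6$ ($F = \left(- \frac{1}{4}\right) \left(-24\right) = 6$)
$E{\left(z \right)} = 71 + 28 z$ ($E{\left(z \right)} = 8 - \left(- 28 z - 63\right) = 8 - \left(-63 - 28 z\right) = 8 + \left(63 + 28 z\right) = 71 + 28 z$)
$J{\left(t \right)} = 6 + t$ ($J{\left(t \right)} = t + 6 = 6 + t$)
$E{\left(-55 \right)} + J{\left(a{\left(m \right)} \right)} = \left(71 + 28 \left(-55\right)\right) + \left(6 - 15\right) = \left(71 - 1540\right) + \left(6 - 15\right) = -1469 + \left(6 - 15\right) = -1469 - 9 = -1478$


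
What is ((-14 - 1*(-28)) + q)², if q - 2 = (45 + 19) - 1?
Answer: 6241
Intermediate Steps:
q = 65 (q = 2 + ((45 + 19) - 1) = 2 + (64 - 1) = 2 + 63 = 65)
((-14 - 1*(-28)) + q)² = ((-14 - 1*(-28)) + 65)² = ((-14 + 28) + 65)² = (14 + 65)² = 79² = 6241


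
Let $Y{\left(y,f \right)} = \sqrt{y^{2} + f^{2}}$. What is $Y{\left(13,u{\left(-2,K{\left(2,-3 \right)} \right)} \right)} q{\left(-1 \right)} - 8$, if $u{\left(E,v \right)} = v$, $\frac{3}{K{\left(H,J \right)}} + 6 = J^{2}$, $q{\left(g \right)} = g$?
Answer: $-8 - \sqrt{170} \approx -21.038$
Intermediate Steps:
$K{\left(H,J \right)} = \frac{3}{-6 + J^{2}}$
$Y{\left(y,f \right)} = \sqrt{f^{2} + y^{2}}$
$Y{\left(13,u{\left(-2,K{\left(2,-3 \right)} \right)} \right)} q{\left(-1 \right)} - 8 = \sqrt{\left(\frac{3}{-6 + \left(-3\right)^{2}}\right)^{2} + 13^{2}} \left(-1\right) - 8 = \sqrt{\left(\frac{3}{-6 + 9}\right)^{2} + 169} \left(-1\right) - 8 = \sqrt{\left(\frac{3}{3}\right)^{2} + 169} \left(-1\right) - 8 = \sqrt{\left(3 \cdot \frac{1}{3}\right)^{2} + 169} \left(-1\right) - 8 = \sqrt{1^{2} + 169} \left(-1\right) - 8 = \sqrt{1 + 169} \left(-1\right) - 8 = \sqrt{170} \left(-1\right) - 8 = - \sqrt{170} - 8 = -8 - \sqrt{170}$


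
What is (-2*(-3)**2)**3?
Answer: -5832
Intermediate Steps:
(-2*(-3)**2)**3 = (-2*9)**3 = (-18)**3 = -5832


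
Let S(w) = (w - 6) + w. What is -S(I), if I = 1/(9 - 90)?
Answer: 488/81 ≈ 6.0247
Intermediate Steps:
I = -1/81 (I = 1/(-81) = -1/81 ≈ -0.012346)
S(w) = -6 + 2*w (S(w) = (-6 + w) + w = -6 + 2*w)
-S(I) = -(-6 + 2*(-1/81)) = -(-6 - 2/81) = -1*(-488/81) = 488/81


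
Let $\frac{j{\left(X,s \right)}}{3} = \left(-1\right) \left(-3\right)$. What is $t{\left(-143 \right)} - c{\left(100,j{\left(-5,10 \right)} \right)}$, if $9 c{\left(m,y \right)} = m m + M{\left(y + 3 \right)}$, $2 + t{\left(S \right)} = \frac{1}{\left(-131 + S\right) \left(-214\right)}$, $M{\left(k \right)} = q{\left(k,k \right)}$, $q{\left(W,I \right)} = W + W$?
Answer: $- \frac{588822703}{527724} \approx -1115.8$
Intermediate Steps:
$q{\left(W,I \right)} = 2 W$
$M{\left(k \right)} = 2 k$
$t{\left(S \right)} = -2 - \frac{1}{214 \left(-131 + S\right)}$ ($t{\left(S \right)} = -2 + \frac{1}{\left(-131 + S\right) \left(-214\right)} = -2 + \frac{1}{-131 + S} \left(- \frac{1}{214}\right) = -2 - \frac{1}{214 \left(-131 + S\right)}$)
$j{\left(X,s \right)} = 9$ ($j{\left(X,s \right)} = 3 \left(\left(-1\right) \left(-3\right)\right) = 3 \cdot 3 = 9$)
$c{\left(m,y \right)} = \frac{2}{3} + \frac{m^{2}}{9} + \frac{2 y}{9}$ ($c{\left(m,y \right)} = \frac{m m + 2 \left(y + 3\right)}{9} = \frac{m^{2} + 2 \left(3 + y\right)}{9} = \frac{m^{2} + \left(6 + 2 y\right)}{9} = \frac{6 + m^{2} + 2 y}{9} = \frac{2}{3} + \frac{m^{2}}{9} + \frac{2 y}{9}$)
$t{\left(-143 \right)} - c{\left(100,j{\left(-5,10 \right)} \right)} = \frac{56067 - -61204}{214 \left(-131 - 143\right)} - \left(\frac{2}{3} + \frac{100^{2}}{9} + \frac{2}{9} \cdot 9\right) = \frac{56067 + 61204}{214 \left(-274\right)} - \left(\frac{2}{3} + \frac{1}{9} \cdot 10000 + 2\right) = \frac{1}{214} \left(- \frac{1}{274}\right) 117271 - \left(\frac{2}{3} + \frac{10000}{9} + 2\right) = - \frac{117271}{58636} - \frac{10024}{9} = - \frac{588822703}{527724}$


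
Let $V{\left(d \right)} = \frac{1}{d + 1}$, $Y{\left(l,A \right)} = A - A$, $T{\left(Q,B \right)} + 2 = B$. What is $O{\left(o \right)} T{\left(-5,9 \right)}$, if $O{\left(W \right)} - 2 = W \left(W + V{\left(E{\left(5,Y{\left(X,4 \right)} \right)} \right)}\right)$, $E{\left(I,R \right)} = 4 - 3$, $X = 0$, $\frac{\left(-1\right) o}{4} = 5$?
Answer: $2744$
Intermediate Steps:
$T{\left(Q,B \right)} = -2 + B$
$o = -20$ ($o = \left(-4\right) 5 = -20$)
$Y{\left(l,A \right)} = 0$
$E{\left(I,R \right)} = 1$ ($E{\left(I,R \right)} = 4 - 3 = 1$)
$V{\left(d \right)} = \frac{1}{1 + d}$
$O{\left(W \right)} = 2 + W \left(\frac{1}{2} + W\right)$ ($O{\left(W \right)} = 2 + W \left(W + \frac{1}{1 + 1}\right) = 2 + W \left(W + \frac{1}{2}\right) = 2 + W \left(\frac{1}{2} + W\right)$)
$O{\left(o \right)} T{\left(-5,9 \right)} = \left(2 + \left(-20\right)^{2} + \frac{1}{2} \left(-20\right)\right) \left(-2 + 9\right) = \left(2 + 400 - 10\right) 7 = 392 \cdot 7 = 2744$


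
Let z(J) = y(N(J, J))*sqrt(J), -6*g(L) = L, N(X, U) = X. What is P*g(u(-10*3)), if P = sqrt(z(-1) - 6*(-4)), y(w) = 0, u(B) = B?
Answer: 10*sqrt(6) ≈ 24.495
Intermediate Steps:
g(L) = -L/6
z(J) = 0 (z(J) = 0*sqrt(J) = 0)
P = 2*sqrt(6) (P = sqrt(0 - 6*(-4)) = sqrt(0 + 24) = sqrt(24) = 2*sqrt(6) ≈ 4.8990)
P*g(u(-10*3)) = (2*sqrt(6))*(-(-5)*3/3) = (2*sqrt(6))*(-1/6*(-30)) = (2*sqrt(6))*5 = 10*sqrt(6)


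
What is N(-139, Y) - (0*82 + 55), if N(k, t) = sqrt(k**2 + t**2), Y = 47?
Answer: -55 + sqrt(21530) ≈ 91.731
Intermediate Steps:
N(-139, Y) - (0*82 + 55) = sqrt((-139)**2 + 47**2) - (0*82 + 55) = sqrt(19321 + 2209) - (0 + 55) = sqrt(21530) - 1*55 = sqrt(21530) - 55 = -55 + sqrt(21530)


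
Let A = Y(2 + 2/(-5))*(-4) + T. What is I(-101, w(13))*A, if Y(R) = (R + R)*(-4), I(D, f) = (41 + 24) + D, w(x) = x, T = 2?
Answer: -9576/5 ≈ -1915.2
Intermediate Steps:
I(D, f) = 65 + D
Y(R) = -8*R (Y(R) = (2*R)*(-4) = -8*R)
A = 266/5 (A = -8*(2 + 2/(-5))*(-4) + 2 = -8*(2 + 2*(-1/5))*(-4) + 2 = -8*(2 - 2/5)*(-4) + 2 = -8*8/5*(-4) + 2 = -64/5*(-4) + 2 = 256/5 + 2 = 266/5 ≈ 53.200)
I(-101, w(13))*A = (65 - 101)*(266/5) = -36*266/5 = -9576/5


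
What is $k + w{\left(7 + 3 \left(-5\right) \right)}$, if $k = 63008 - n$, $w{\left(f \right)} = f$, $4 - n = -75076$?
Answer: $-12080$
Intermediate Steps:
$n = 75080$ ($n = 4 - -75076 = 4 + 75076 = 75080$)
$k = -12072$ ($k = 63008 - 75080 = -12072$)
$k + w{\left(7 + 3 \left(-5\right) \right)} = -12072 + \left(7 + 3 \left(-5\right)\right) = -12072 + \left(7 - 15\right) = -12072 - 8 = -12080$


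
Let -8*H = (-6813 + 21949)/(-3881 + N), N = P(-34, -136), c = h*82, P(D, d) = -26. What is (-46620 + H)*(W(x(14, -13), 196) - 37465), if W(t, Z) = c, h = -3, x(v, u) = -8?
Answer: 6868773856528/3907 ≈ 1.7581e+9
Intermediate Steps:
c = -246 (c = -3*82 = -246)
W(t, Z) = -246
N = -26
H = 1892/3907 (H = -(-6813 + 21949)/(8*(-3881 - 26)) = -1892/(-3907) = -1892*(-1)/3907 = -⅛*(-15136/3907) = 1892/3907 ≈ 0.48426)
(-46620 + H)*(W(x(14, -13), 196) - 37465) = (-46620 + 1892/3907)*(-246 - 37465) = -182142448/3907*(-37711) = 6868773856528/3907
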